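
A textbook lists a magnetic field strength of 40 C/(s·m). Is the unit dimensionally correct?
Yes

magnetic field strength has SI base units: A / m
C/(s·m) reduces to the same SI base units, so it is a valid unit for magnetic field strength.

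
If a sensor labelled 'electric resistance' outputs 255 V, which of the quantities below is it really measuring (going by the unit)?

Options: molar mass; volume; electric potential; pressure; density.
electric potential

electric resistance should have units dimensionally equivalent to kg * m^2 / (A^2 * s^3) (e.g. Ω).
The given unit 'V' reduces to kg * m^2 / (A * s^3). Of the listed options, that is the dimensionality of electric potential.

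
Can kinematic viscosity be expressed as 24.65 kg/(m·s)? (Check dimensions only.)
No

kinematic viscosity has SI base units: m^2 / s
kg/(m·s) does NOT reduce to m^2 / s; a valid unit for kinematic viscosity would be e.g. m²/s.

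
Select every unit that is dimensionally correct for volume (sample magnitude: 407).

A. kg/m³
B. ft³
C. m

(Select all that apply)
B

volume has SI base units: m^3

Checking each option against m^3:
  A. kg/m³: ✗ does not match
  B. ft³: ✓ matches
  C. m: ✗ does not match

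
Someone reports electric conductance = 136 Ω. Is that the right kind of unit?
No

electric conductance has SI base units: A^2 * s^3 / (kg * m^2)
Ω does NOT reduce to A^2 * s^3 / (kg * m^2); a valid unit for electric conductance would be e.g. S.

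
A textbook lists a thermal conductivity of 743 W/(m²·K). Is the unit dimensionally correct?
No

thermal conductivity has SI base units: kg * m / (s^3 * K)
W/(m²·K) does NOT reduce to kg * m / (s^3 * K); a valid unit for thermal conductivity would be e.g. W/(m·K).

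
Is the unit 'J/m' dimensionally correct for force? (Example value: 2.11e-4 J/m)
Yes

force has SI base units: kg * m / s^2
J/m reduces to the same SI base units, so it is a valid unit for force.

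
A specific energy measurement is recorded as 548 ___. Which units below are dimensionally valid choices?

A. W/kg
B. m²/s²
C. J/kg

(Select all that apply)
B, C

specific energy has SI base units: m^2 / s^2

Checking each option against m^2 / s^2:
  A. W/kg: ✗ does not match
  B. m²/s²: ✓ matches
  C. J/kg: ✓ matches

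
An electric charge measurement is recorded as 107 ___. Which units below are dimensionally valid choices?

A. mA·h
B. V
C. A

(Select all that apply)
A

electric charge has SI base units: A * s

Checking each option against A * s:
  A. mA·h: ✓ matches
  B. V: ✗ does not match
  C. A: ✗ does not match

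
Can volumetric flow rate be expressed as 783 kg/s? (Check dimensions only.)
No

volumetric flow rate has SI base units: m^3 / s
kg/s does NOT reduce to m^3 / s; a valid unit for volumetric flow rate would be e.g. m³/s.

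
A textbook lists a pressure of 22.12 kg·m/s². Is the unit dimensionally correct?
No

pressure has SI base units: kg / (m * s^2)
kg·m/s² does NOT reduce to kg / (m * s^2); a valid unit for pressure would be e.g. Pa.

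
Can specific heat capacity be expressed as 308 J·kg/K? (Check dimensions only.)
No

specific heat capacity has SI base units: m^2 / (s^2 * K)
J·kg/K does NOT reduce to m^2 / (s^2 * K); a valid unit for specific heat capacity would be e.g. J/(kg·K).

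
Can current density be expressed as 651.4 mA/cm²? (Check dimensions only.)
Yes

current density has SI base units: A / m^2
mA/cm² reduces to the same SI base units, so it is a valid unit for current density.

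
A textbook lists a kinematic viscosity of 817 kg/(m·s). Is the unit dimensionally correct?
No

kinematic viscosity has SI base units: m^2 / s
kg/(m·s) does NOT reduce to m^2 / s; a valid unit for kinematic viscosity would be e.g. m²/s.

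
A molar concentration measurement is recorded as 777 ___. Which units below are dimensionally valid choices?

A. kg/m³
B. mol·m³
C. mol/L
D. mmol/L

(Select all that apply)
C, D

molar concentration has SI base units: mol / m^3

Checking each option against mol / m^3:
  A. kg/m³: ✗ does not match
  B. mol·m³: ✗ does not match
  C. mol/L: ✓ matches
  D. mmol/L: ✓ matches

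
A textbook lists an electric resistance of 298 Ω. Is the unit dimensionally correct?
Yes

electric resistance has SI base units: kg * m^2 / (A^2 * s^3)
Ω reduces to the same SI base units, so it is a valid unit for electric resistance.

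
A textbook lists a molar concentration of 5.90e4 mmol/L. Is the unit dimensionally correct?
Yes

molar concentration has SI base units: mol / m^3
mmol/L reduces to the same SI base units, so it is a valid unit for molar concentration.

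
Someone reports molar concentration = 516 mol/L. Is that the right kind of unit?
Yes

molar concentration has SI base units: mol / m^3
mol/L reduces to the same SI base units, so it is a valid unit for molar concentration.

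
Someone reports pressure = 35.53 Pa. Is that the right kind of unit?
Yes

pressure has SI base units: kg / (m * s^2)
Pa reduces to the same SI base units, so it is a valid unit for pressure.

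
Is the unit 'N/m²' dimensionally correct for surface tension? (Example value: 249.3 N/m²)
No

surface tension has SI base units: kg / s^2
N/m² does NOT reduce to kg / s^2; a valid unit for surface tension would be e.g. N/m.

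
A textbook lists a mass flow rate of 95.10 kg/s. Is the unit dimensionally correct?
Yes

mass flow rate has SI base units: kg / s
kg/s reduces to the same SI base units, so it is a valid unit for mass flow rate.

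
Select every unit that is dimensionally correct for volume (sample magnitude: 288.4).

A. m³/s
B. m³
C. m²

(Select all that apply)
B

volume has SI base units: m^3

Checking each option against m^3:
  A. m³/s: ✗ does not match
  B. m³: ✓ matches
  C. m²: ✗ does not match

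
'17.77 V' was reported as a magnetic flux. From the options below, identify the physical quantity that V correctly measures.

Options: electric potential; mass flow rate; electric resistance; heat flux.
electric potential

magnetic flux should have units dimensionally equivalent to kg * m^2 / (A * s^2) (e.g. Wb).
The given unit 'V' reduces to kg * m^2 / (A * s^3). Of the listed options, that is the dimensionality of electric potential.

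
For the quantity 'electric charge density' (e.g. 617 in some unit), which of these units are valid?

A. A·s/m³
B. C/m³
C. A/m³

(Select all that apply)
A, B

electric charge density has SI base units: A * s / m^3

Checking each option against A * s / m^3:
  A. A·s/m³: ✓ matches
  B. C/m³: ✓ matches
  C. A/m³: ✗ does not match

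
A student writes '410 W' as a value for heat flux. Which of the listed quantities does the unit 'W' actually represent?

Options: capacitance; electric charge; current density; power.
power

heat flux should have units dimensionally equivalent to kg / s^3 (e.g. W/m²).
The given unit 'W' reduces to kg * m^2 / s^3. Of the listed options, that is the dimensionality of power.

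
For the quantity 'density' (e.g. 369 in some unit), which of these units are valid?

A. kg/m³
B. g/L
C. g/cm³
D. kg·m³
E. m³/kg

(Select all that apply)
A, B, C

density has SI base units: kg / m^3

Checking each option against kg / m^3:
  A. kg/m³: ✓ matches
  B. g/L: ✓ matches
  C. g/cm³: ✓ matches
  D. kg·m³: ✗ does not match
  E. m³/kg: ✗ does not match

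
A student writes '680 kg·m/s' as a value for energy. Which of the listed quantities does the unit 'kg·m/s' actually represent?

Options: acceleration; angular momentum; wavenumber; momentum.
momentum

energy should have units dimensionally equivalent to kg * m^2 / s^2 (e.g. J).
The given unit 'kg·m/s' reduces to kg * m / s. Of the listed options, that is the dimensionality of momentum.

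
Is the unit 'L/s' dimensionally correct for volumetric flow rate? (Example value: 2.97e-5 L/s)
Yes

volumetric flow rate has SI base units: m^3 / s
L/s reduces to the same SI base units, so it is a valid unit for volumetric flow rate.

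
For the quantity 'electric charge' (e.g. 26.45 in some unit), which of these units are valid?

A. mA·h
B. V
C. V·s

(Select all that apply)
A

electric charge has SI base units: A * s

Checking each option against A * s:
  A. mA·h: ✓ matches
  B. V: ✗ does not match
  C. V·s: ✗ does not match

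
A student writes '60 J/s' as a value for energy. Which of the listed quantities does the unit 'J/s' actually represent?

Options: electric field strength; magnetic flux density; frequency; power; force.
power

energy should have units dimensionally equivalent to kg * m^2 / s^2 (e.g. J).
The given unit 'J/s' reduces to kg * m^2 / s^3. Of the listed options, that is the dimensionality of power.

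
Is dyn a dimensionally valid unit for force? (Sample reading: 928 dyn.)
Yes

force has SI base units: kg * m / s^2
dyn reduces to the same SI base units, so it is a valid unit for force.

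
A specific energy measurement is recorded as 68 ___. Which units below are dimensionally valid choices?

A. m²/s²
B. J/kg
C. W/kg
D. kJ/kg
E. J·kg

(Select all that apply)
A, B, D

specific energy has SI base units: m^2 / s^2

Checking each option against m^2 / s^2:
  A. m²/s²: ✓ matches
  B. J/kg: ✓ matches
  C. W/kg: ✗ does not match
  D. kJ/kg: ✓ matches
  E. J·kg: ✗ does not match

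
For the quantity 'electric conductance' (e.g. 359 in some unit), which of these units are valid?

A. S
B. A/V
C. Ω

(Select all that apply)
A, B

electric conductance has SI base units: A^2 * s^3 / (kg * m^2)

Checking each option against A^2 * s^3 / (kg * m^2):
  A. S: ✓ matches
  B. A/V: ✓ matches
  C. Ω: ✗ does not match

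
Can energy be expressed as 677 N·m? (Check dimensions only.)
Yes

energy has SI base units: kg * m^2 / s^2
N·m reduces to the same SI base units, so it is a valid unit for energy.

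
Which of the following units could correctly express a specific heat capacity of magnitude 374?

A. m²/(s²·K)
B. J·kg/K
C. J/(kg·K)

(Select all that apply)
A, C

specific heat capacity has SI base units: m^2 / (s^2 * K)

Checking each option against m^2 / (s^2 * K):
  A. m²/(s²·K): ✓ matches
  B. J·kg/K: ✗ does not match
  C. J/(kg·K): ✓ matches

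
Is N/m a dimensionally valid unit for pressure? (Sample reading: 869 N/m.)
No

pressure has SI base units: kg / (m * s^2)
N/m does NOT reduce to kg / (m * s^2); a valid unit for pressure would be e.g. Pa.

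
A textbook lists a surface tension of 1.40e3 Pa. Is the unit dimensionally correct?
No

surface tension has SI base units: kg / s^2
Pa does NOT reduce to kg / s^2; a valid unit for surface tension would be e.g. N/m.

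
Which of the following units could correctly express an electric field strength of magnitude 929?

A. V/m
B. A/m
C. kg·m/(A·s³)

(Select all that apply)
A, C

electric field strength has SI base units: kg * m / (A * s^3)

Checking each option against kg * m / (A * s^3):
  A. V/m: ✓ matches
  B. A/m: ✗ does not match
  C. kg·m/(A·s³): ✓ matches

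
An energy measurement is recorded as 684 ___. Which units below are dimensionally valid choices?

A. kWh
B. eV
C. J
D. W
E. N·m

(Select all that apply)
A, B, C, E

energy has SI base units: kg * m^2 / s^2

Checking each option against kg * m^2 / s^2:
  A. kWh: ✓ matches
  B. eV: ✓ matches
  C. J: ✓ matches
  D. W: ✗ does not match
  E. N·m: ✓ matches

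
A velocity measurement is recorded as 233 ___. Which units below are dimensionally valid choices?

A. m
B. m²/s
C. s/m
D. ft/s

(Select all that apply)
D

velocity has SI base units: m / s

Checking each option against m / s:
  A. m: ✗ does not match
  B. m²/s: ✗ does not match
  C. s/m: ✗ does not match
  D. ft/s: ✓ matches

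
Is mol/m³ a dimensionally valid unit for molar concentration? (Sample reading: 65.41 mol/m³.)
Yes

molar concentration has SI base units: mol / m^3
mol/m³ reduces to the same SI base units, so it is a valid unit for molar concentration.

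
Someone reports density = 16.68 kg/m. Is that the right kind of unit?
No

density has SI base units: kg / m^3
kg/m does NOT reduce to kg / m^3; a valid unit for density would be e.g. kg/m³.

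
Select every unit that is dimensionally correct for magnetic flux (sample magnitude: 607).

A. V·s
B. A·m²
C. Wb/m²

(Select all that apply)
A

magnetic flux has SI base units: kg * m^2 / (A * s^2)

Checking each option against kg * m^2 / (A * s^2):
  A. V·s: ✓ matches
  B. A·m²: ✗ does not match
  C. Wb/m²: ✗ does not match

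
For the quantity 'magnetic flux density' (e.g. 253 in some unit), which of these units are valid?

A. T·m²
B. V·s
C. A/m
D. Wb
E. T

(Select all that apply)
E

magnetic flux density has SI base units: kg / (A * s^2)

Checking each option against kg / (A * s^2):
  A. T·m²: ✗ does not match
  B. V·s: ✗ does not match
  C. A/m: ✗ does not match
  D. Wb: ✗ does not match
  E. T: ✓ matches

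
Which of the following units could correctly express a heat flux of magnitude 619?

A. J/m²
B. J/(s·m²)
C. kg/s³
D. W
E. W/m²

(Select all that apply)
B, C, E

heat flux has SI base units: kg / s^3

Checking each option against kg / s^3:
  A. J/m²: ✗ does not match
  B. J/(s·m²): ✓ matches
  C. kg/s³: ✓ matches
  D. W: ✗ does not match
  E. W/m²: ✓ matches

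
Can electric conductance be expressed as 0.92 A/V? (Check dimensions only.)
Yes

electric conductance has SI base units: A^2 * s^3 / (kg * m^2)
A/V reduces to the same SI base units, so it is a valid unit for electric conductance.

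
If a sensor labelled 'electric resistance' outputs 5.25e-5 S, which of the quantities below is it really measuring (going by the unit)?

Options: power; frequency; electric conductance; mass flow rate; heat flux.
electric conductance

electric resistance should have units dimensionally equivalent to kg * m^2 / (A^2 * s^3) (e.g. Ω).
The given unit 'S' reduces to A^2 * s^3 / (kg * m^2). Of the listed options, that is the dimensionality of electric conductance.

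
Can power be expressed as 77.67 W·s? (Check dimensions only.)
No

power has SI base units: kg * m^2 / s^3
W·s does NOT reduce to kg * m^2 / s^3; a valid unit for power would be e.g. W.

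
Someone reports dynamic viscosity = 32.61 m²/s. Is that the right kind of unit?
No

dynamic viscosity has SI base units: kg / (m * s)
m²/s does NOT reduce to kg / (m * s); a valid unit for dynamic viscosity would be e.g. Pa·s.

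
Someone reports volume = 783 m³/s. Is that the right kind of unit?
No

volume has SI base units: m^3
m³/s does NOT reduce to m^3; a valid unit for volume would be e.g. m³.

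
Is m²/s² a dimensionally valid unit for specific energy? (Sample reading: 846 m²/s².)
Yes

specific energy has SI base units: m^2 / s^2
m²/s² reduces to the same SI base units, so it is a valid unit for specific energy.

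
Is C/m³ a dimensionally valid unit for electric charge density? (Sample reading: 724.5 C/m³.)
Yes

electric charge density has SI base units: A * s / m^3
C/m³ reduces to the same SI base units, so it is a valid unit for electric charge density.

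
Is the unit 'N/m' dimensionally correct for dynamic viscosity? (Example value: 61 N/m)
No

dynamic viscosity has SI base units: kg / (m * s)
N/m does NOT reduce to kg / (m * s); a valid unit for dynamic viscosity would be e.g. Pa·s.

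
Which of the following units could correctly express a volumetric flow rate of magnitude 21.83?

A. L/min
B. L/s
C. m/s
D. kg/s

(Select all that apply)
A, B

volumetric flow rate has SI base units: m^3 / s

Checking each option against m^3 / s:
  A. L/min: ✓ matches
  B. L/s: ✓ matches
  C. m/s: ✗ does not match
  D. kg/s: ✗ does not match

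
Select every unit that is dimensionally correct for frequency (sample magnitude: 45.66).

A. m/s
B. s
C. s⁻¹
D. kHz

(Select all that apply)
C, D

frequency has SI base units: 1 / s

Checking each option against 1 / s:
  A. m/s: ✗ does not match
  B. s: ✗ does not match
  C. s⁻¹: ✓ matches
  D. kHz: ✓ matches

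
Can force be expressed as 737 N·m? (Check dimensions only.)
No

force has SI base units: kg * m / s^2
N·m does NOT reduce to kg * m / s^2; a valid unit for force would be e.g. N.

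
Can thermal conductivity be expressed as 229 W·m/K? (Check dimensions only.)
No

thermal conductivity has SI base units: kg * m / (s^3 * K)
W·m/K does NOT reduce to kg * m / (s^3 * K); a valid unit for thermal conductivity would be e.g. W/(m·K).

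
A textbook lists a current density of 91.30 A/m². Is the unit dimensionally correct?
Yes

current density has SI base units: A / m^2
A/m² reduces to the same SI base units, so it is a valid unit for current density.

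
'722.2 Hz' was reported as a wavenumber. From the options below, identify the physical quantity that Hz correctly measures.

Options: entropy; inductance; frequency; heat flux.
frequency

wavenumber should have units dimensionally equivalent to 1 / m (e.g. 1/m).
The given unit 'Hz' reduces to 1 / s. Of the listed options, that is the dimensionality of frequency.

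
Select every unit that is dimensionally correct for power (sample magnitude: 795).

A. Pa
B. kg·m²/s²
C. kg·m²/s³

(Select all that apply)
C

power has SI base units: kg * m^2 / s^3

Checking each option against kg * m^2 / s^3:
  A. Pa: ✗ does not match
  B. kg·m²/s²: ✗ does not match
  C. kg·m²/s³: ✓ matches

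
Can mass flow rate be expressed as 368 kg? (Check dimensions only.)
No

mass flow rate has SI base units: kg / s
kg does NOT reduce to kg / s; a valid unit for mass flow rate would be e.g. kg/s.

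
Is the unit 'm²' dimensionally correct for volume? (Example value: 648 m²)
No

volume has SI base units: m^3
m² does NOT reduce to m^3; a valid unit for volume would be e.g. m³.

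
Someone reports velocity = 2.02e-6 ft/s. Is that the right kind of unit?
Yes

velocity has SI base units: m / s
ft/s reduces to the same SI base units, so it is a valid unit for velocity.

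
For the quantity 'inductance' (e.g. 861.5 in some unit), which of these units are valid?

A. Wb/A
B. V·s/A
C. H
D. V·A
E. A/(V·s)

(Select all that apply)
A, B, C

inductance has SI base units: kg * m^2 / (A^2 * s^2)

Checking each option against kg * m^2 / (A^2 * s^2):
  A. Wb/A: ✓ matches
  B. V·s/A: ✓ matches
  C. H: ✓ matches
  D. V·A: ✗ does not match
  E. A/(V·s): ✗ does not match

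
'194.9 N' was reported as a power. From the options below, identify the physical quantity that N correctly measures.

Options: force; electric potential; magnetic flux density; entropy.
force

power should have units dimensionally equivalent to kg * m^2 / s^3 (e.g. W).
The given unit 'N' reduces to kg * m / s^2. Of the listed options, that is the dimensionality of force.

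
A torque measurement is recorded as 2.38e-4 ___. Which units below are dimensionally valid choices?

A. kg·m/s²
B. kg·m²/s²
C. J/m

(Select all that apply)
B

torque has SI base units: kg * m^2 / s^2

Checking each option against kg * m^2 / s^2:
  A. kg·m/s²: ✗ does not match
  B. kg·m²/s²: ✓ matches
  C. J/m: ✗ does not match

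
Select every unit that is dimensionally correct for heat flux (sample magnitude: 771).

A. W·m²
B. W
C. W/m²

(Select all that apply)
C

heat flux has SI base units: kg / s^3

Checking each option against kg / s^3:
  A. W·m²: ✗ does not match
  B. W: ✗ does not match
  C. W/m²: ✓ matches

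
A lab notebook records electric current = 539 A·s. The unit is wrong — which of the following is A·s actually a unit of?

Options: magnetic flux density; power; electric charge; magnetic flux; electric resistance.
electric charge

electric current should have units dimensionally equivalent to A (e.g. A).
The given unit 'A·s' reduces to A * s. Of the listed options, that is the dimensionality of electric charge.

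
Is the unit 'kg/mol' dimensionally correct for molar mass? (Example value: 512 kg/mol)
Yes

molar mass has SI base units: kg / mol
kg/mol reduces to the same SI base units, so it is a valid unit for molar mass.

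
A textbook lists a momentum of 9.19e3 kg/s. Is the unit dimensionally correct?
No

momentum has SI base units: kg * m / s
kg/s does NOT reduce to kg * m / s; a valid unit for momentum would be e.g. kg·m/s.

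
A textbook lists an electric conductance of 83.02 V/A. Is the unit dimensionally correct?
No

electric conductance has SI base units: A^2 * s^3 / (kg * m^2)
V/A does NOT reduce to A^2 * s^3 / (kg * m^2); a valid unit for electric conductance would be e.g. S.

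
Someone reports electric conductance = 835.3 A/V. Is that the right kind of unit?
Yes

electric conductance has SI base units: A^2 * s^3 / (kg * m^2)
A/V reduces to the same SI base units, so it is a valid unit for electric conductance.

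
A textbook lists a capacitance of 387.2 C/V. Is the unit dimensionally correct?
Yes

capacitance has SI base units: A^2 * s^4 / (kg * m^2)
C/V reduces to the same SI base units, so it is a valid unit for capacitance.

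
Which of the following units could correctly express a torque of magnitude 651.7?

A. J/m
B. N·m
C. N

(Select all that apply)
B

torque has SI base units: kg * m^2 / s^2

Checking each option against kg * m^2 / s^2:
  A. J/m: ✗ does not match
  B. N·m: ✓ matches
  C. N: ✗ does not match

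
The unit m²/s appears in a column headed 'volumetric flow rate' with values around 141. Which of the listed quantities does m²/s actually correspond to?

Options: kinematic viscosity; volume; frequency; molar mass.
kinematic viscosity

volumetric flow rate should have units dimensionally equivalent to m^3 / s (e.g. m³/s).
The given unit 'm²/s' reduces to m^2 / s. Of the listed options, that is the dimensionality of kinematic viscosity.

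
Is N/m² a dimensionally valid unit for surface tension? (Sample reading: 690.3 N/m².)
No

surface tension has SI base units: kg / s^2
N/m² does NOT reduce to kg / s^2; a valid unit for surface tension would be e.g. N/m.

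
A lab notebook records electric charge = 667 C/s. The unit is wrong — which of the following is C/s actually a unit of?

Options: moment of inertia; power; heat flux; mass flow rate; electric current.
electric current

electric charge should have units dimensionally equivalent to A * s (e.g. C).
The given unit 'C/s' reduces to A. Of the listed options, that is the dimensionality of electric current.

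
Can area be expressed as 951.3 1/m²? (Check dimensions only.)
No

area has SI base units: m^2
1/m² does NOT reduce to m^2; a valid unit for area would be e.g. m².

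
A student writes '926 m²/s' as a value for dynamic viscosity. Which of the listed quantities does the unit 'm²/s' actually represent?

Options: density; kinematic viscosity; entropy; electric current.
kinematic viscosity

dynamic viscosity should have units dimensionally equivalent to kg / (m * s) (e.g. Pa·s).
The given unit 'm²/s' reduces to m^2 / s. Of the listed options, that is the dimensionality of kinematic viscosity.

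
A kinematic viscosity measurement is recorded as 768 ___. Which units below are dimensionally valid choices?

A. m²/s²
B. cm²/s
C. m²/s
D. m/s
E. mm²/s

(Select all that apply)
B, C, E

kinematic viscosity has SI base units: m^2 / s

Checking each option against m^2 / s:
  A. m²/s²: ✗ does not match
  B. cm²/s: ✓ matches
  C. m²/s: ✓ matches
  D. m/s: ✗ does not match
  E. mm²/s: ✓ matches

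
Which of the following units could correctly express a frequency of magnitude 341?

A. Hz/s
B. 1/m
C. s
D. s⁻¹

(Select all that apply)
D

frequency has SI base units: 1 / s

Checking each option against 1 / s:
  A. Hz/s: ✗ does not match
  B. 1/m: ✗ does not match
  C. s: ✗ does not match
  D. s⁻¹: ✓ matches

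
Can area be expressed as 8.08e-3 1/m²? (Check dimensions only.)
No

area has SI base units: m^2
1/m² does NOT reduce to m^2; a valid unit for area would be e.g. m².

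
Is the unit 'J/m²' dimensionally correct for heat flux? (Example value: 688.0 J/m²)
No

heat flux has SI base units: kg / s^3
J/m² does NOT reduce to kg / s^3; a valid unit for heat flux would be e.g. W/m².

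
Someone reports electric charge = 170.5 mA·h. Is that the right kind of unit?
Yes

electric charge has SI base units: A * s
mA·h reduces to the same SI base units, so it is a valid unit for electric charge.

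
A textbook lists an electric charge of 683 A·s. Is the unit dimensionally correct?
Yes

electric charge has SI base units: A * s
A·s reduces to the same SI base units, so it is a valid unit for electric charge.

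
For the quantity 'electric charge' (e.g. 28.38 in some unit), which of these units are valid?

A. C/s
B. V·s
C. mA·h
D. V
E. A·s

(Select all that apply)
C, E

electric charge has SI base units: A * s

Checking each option against A * s:
  A. C/s: ✗ does not match
  B. V·s: ✗ does not match
  C. mA·h: ✓ matches
  D. V: ✗ does not match
  E. A·s: ✓ matches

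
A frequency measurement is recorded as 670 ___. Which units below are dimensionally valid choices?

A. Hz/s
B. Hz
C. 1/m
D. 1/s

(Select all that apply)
B, D

frequency has SI base units: 1 / s

Checking each option against 1 / s:
  A. Hz/s: ✗ does not match
  B. Hz: ✓ matches
  C. 1/m: ✗ does not match
  D. 1/s: ✓ matches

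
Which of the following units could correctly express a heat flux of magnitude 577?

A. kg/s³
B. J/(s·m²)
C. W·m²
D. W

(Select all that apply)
A, B

heat flux has SI base units: kg / s^3

Checking each option against kg / s^3:
  A. kg/s³: ✓ matches
  B. J/(s·m²): ✓ matches
  C. W·m²: ✗ does not match
  D. W: ✗ does not match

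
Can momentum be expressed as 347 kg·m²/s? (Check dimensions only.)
No

momentum has SI base units: kg * m / s
kg·m²/s does NOT reduce to kg * m / s; a valid unit for momentum would be e.g. kg·m/s.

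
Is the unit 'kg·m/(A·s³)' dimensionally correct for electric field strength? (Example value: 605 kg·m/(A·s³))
Yes

electric field strength has SI base units: kg * m / (A * s^3)
kg·m/(A·s³) reduces to the same SI base units, so it is a valid unit for electric field strength.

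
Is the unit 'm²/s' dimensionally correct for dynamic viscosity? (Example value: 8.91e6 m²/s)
No

dynamic viscosity has SI base units: kg / (m * s)
m²/s does NOT reduce to kg / (m * s); a valid unit for dynamic viscosity would be e.g. Pa·s.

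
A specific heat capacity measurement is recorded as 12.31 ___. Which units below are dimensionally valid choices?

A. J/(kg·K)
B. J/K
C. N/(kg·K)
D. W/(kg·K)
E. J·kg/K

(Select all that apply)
A

specific heat capacity has SI base units: m^2 / (s^2 * K)

Checking each option against m^2 / (s^2 * K):
  A. J/(kg·K): ✓ matches
  B. J/K: ✗ does not match
  C. N/(kg·K): ✗ does not match
  D. W/(kg·K): ✗ does not match
  E. J·kg/K: ✗ does not match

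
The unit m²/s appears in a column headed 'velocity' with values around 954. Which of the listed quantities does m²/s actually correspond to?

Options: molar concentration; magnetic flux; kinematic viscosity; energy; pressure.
kinematic viscosity

velocity should have units dimensionally equivalent to m / s (e.g. m/s).
The given unit 'm²/s' reduces to m^2 / s. Of the listed options, that is the dimensionality of kinematic viscosity.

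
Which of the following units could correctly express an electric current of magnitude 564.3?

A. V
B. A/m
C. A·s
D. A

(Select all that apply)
D

electric current has SI base units: A

Checking each option against A:
  A. V: ✗ does not match
  B. A/m: ✗ does not match
  C. A·s: ✗ does not match
  D. A: ✓ matches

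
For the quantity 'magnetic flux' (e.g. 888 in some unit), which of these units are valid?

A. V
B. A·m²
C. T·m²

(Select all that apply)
C

magnetic flux has SI base units: kg * m^2 / (A * s^2)

Checking each option against kg * m^2 / (A * s^2):
  A. V: ✗ does not match
  B. A·m²: ✗ does not match
  C. T·m²: ✓ matches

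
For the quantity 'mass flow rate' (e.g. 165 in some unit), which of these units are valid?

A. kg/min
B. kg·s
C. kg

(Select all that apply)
A

mass flow rate has SI base units: kg / s

Checking each option against kg / s:
  A. kg/min: ✓ matches
  B. kg·s: ✗ does not match
  C. kg: ✗ does not match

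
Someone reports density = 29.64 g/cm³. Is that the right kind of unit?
Yes

density has SI base units: kg / m^3
g/cm³ reduces to the same SI base units, so it is a valid unit for density.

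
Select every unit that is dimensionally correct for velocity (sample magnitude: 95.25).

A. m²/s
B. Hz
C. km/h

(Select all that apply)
C

velocity has SI base units: m / s

Checking each option against m / s:
  A. m²/s: ✗ does not match
  B. Hz: ✗ does not match
  C. km/h: ✓ matches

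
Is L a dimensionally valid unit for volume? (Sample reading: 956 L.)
Yes

volume has SI base units: m^3
L reduces to the same SI base units, so it is a valid unit for volume.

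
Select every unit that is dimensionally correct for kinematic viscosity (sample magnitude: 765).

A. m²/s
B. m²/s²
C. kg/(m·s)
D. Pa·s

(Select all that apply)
A

kinematic viscosity has SI base units: m^2 / s

Checking each option against m^2 / s:
  A. m²/s: ✓ matches
  B. m²/s²: ✗ does not match
  C. kg/(m·s): ✗ does not match
  D. Pa·s: ✗ does not match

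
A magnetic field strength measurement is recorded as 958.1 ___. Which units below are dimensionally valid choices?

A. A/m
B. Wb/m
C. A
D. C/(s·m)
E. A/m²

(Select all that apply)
A, D

magnetic field strength has SI base units: A / m

Checking each option against A / m:
  A. A/m: ✓ matches
  B. Wb/m: ✗ does not match
  C. A: ✗ does not match
  D. C/(s·m): ✓ matches
  E. A/m²: ✗ does not match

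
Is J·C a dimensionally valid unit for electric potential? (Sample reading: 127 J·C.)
No

electric potential has SI base units: kg * m^2 / (A * s^3)
J·C does NOT reduce to kg * m^2 / (A * s^3); a valid unit for electric potential would be e.g. V.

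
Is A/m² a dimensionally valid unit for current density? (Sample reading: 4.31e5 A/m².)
Yes

current density has SI base units: A / m^2
A/m² reduces to the same SI base units, so it is a valid unit for current density.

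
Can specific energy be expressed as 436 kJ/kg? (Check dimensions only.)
Yes

specific energy has SI base units: m^2 / s^2
kJ/kg reduces to the same SI base units, so it is a valid unit for specific energy.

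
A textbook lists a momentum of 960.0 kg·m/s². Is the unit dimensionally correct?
No

momentum has SI base units: kg * m / s
kg·m/s² does NOT reduce to kg * m / s; a valid unit for momentum would be e.g. kg·m/s.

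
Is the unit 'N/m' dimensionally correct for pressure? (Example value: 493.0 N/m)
No

pressure has SI base units: kg / (m * s^2)
N/m does NOT reduce to kg / (m * s^2); a valid unit for pressure would be e.g. Pa.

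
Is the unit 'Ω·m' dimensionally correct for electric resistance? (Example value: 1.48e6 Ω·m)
No

electric resistance has SI base units: kg * m^2 / (A^2 * s^3)
Ω·m does NOT reduce to kg * m^2 / (A^2 * s^3); a valid unit for electric resistance would be e.g. Ω.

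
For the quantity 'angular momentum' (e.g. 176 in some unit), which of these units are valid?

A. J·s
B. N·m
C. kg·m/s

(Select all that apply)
A

angular momentum has SI base units: kg * m^2 / s

Checking each option against kg * m^2 / s:
  A. J·s: ✓ matches
  B. N·m: ✗ does not match
  C. kg·m/s: ✗ does not match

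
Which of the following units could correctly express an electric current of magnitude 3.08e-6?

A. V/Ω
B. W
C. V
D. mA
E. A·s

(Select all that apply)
A, D

electric current has SI base units: A

Checking each option against A:
  A. V/Ω: ✓ matches
  B. W: ✗ does not match
  C. V: ✗ does not match
  D. mA: ✓ matches
  E. A·s: ✗ does not match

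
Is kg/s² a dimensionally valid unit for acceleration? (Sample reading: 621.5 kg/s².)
No

acceleration has SI base units: m / s^2
kg/s² does NOT reduce to m / s^2; a valid unit for acceleration would be e.g. m/s².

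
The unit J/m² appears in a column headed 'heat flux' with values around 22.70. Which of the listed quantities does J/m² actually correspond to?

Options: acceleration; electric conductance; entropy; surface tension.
surface tension

heat flux should have units dimensionally equivalent to kg / s^3 (e.g. W/m²).
The given unit 'J/m²' reduces to kg / s^2. Of the listed options, that is the dimensionality of surface tension.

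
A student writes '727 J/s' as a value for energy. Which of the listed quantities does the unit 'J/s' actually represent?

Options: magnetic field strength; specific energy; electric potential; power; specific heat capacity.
power

energy should have units dimensionally equivalent to kg * m^2 / s^2 (e.g. J).
The given unit 'J/s' reduces to kg * m^2 / s^3. Of the listed options, that is the dimensionality of power.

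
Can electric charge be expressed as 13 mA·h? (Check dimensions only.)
Yes

electric charge has SI base units: A * s
mA·h reduces to the same SI base units, so it is a valid unit for electric charge.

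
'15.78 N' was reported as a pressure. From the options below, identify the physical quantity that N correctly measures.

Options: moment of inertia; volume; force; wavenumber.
force

pressure should have units dimensionally equivalent to kg / (m * s^2) (e.g. Pa).
The given unit 'N' reduces to kg * m / s^2. Of the listed options, that is the dimensionality of force.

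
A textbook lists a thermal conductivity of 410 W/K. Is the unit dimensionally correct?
No

thermal conductivity has SI base units: kg * m / (s^3 * K)
W/K does NOT reduce to kg * m / (s^3 * K); a valid unit for thermal conductivity would be e.g. W/(m·K).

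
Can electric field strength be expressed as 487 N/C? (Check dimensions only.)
Yes

electric field strength has SI base units: kg * m / (A * s^3)
N/C reduces to the same SI base units, so it is a valid unit for electric field strength.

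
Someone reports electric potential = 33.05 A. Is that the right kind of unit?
No

electric potential has SI base units: kg * m^2 / (A * s^3)
A does NOT reduce to kg * m^2 / (A * s^3); a valid unit for electric potential would be e.g. V.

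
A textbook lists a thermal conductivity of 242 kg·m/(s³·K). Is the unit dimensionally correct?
Yes

thermal conductivity has SI base units: kg * m / (s^3 * K)
kg·m/(s³·K) reduces to the same SI base units, so it is a valid unit for thermal conductivity.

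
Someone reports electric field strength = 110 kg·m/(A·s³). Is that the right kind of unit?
Yes

electric field strength has SI base units: kg * m / (A * s^3)
kg·m/(A·s³) reduces to the same SI base units, so it is a valid unit for electric field strength.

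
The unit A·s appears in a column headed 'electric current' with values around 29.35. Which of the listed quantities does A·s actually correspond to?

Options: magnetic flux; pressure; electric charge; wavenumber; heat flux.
electric charge

electric current should have units dimensionally equivalent to A (e.g. A).
The given unit 'A·s' reduces to A * s. Of the listed options, that is the dimensionality of electric charge.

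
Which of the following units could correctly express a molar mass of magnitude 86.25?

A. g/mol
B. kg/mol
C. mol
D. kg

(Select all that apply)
A, B

molar mass has SI base units: kg / mol

Checking each option against kg / mol:
  A. g/mol: ✓ matches
  B. kg/mol: ✓ matches
  C. mol: ✗ does not match
  D. kg: ✗ does not match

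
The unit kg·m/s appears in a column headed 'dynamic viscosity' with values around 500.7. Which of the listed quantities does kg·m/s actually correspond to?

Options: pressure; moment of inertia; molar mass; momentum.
momentum

dynamic viscosity should have units dimensionally equivalent to kg / (m * s) (e.g. Pa·s).
The given unit 'kg·m/s' reduces to kg * m / s. Of the listed options, that is the dimensionality of momentum.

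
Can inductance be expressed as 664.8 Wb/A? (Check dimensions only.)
Yes

inductance has SI base units: kg * m^2 / (A^2 * s^2)
Wb/A reduces to the same SI base units, so it is a valid unit for inductance.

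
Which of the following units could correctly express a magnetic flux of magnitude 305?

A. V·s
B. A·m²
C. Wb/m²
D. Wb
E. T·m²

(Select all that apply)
A, D, E

magnetic flux has SI base units: kg * m^2 / (A * s^2)

Checking each option against kg * m^2 / (A * s^2):
  A. V·s: ✓ matches
  B. A·m²: ✗ does not match
  C. Wb/m²: ✗ does not match
  D. Wb: ✓ matches
  E. T·m²: ✓ matches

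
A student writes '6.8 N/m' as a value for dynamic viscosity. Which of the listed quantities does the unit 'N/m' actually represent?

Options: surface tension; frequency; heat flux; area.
surface tension

dynamic viscosity should have units dimensionally equivalent to kg / (m * s) (e.g. Pa·s).
The given unit 'N/m' reduces to kg / s^2. Of the listed options, that is the dimensionality of surface tension.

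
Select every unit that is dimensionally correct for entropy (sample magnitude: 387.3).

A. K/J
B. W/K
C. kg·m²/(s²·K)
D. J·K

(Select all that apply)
C

entropy has SI base units: kg * m^2 / (s^2 * K)

Checking each option against kg * m^2 / (s^2 * K):
  A. K/J: ✗ does not match
  B. W/K: ✗ does not match
  C. kg·m²/(s²·K): ✓ matches
  D. J·K: ✗ does not match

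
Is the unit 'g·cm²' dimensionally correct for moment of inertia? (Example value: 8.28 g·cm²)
Yes

moment of inertia has SI base units: kg * m^2
g·cm² reduces to the same SI base units, so it is a valid unit for moment of inertia.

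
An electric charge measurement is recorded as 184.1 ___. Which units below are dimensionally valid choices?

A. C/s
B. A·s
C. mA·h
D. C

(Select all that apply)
B, C, D

electric charge has SI base units: A * s

Checking each option against A * s:
  A. C/s: ✗ does not match
  B. A·s: ✓ matches
  C. mA·h: ✓ matches
  D. C: ✓ matches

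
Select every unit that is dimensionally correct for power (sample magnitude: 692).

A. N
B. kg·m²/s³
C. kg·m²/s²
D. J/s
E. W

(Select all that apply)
B, D, E

power has SI base units: kg * m^2 / s^3

Checking each option against kg * m^2 / s^3:
  A. N: ✗ does not match
  B. kg·m²/s³: ✓ matches
  C. kg·m²/s²: ✗ does not match
  D. J/s: ✓ matches
  E. W: ✓ matches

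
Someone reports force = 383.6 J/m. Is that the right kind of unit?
Yes

force has SI base units: kg * m / s^2
J/m reduces to the same SI base units, so it is a valid unit for force.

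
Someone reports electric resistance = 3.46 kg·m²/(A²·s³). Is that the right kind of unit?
Yes

electric resistance has SI base units: kg * m^2 / (A^2 * s^3)
kg·m²/(A²·s³) reduces to the same SI base units, so it is a valid unit for electric resistance.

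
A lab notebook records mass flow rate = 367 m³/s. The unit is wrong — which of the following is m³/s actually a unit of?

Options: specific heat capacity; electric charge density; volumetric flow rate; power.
volumetric flow rate

mass flow rate should have units dimensionally equivalent to kg / s (e.g. kg/s).
The given unit 'm³/s' reduces to m^3 / s. Of the listed options, that is the dimensionality of volumetric flow rate.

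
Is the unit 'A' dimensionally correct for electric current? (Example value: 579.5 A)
Yes

electric current has SI base units: A
A reduces to the same SI base units, so it is a valid unit for electric current.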